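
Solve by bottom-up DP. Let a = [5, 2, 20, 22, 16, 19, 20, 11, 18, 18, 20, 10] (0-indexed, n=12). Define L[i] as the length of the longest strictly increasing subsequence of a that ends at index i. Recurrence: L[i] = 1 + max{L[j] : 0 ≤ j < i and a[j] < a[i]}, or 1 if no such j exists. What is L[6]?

4

   i    0    1    2    3    4    5    6    7    8    9   10   11
a[i]    5    2   20   22   16   19   20   11   18   18   20   10
L[i]    1    1    2    3    2    3    4    2    3    3    4    2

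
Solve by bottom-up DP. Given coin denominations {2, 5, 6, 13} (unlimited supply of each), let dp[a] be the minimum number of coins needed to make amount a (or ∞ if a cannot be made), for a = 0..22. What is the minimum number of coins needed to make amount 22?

 a  0  1  2  3  4  5  6  7  8  9 10 11 12 13 14 15 16 17 18 19 20 21 22
dp  0  -  1  -  2  1  1  2  2  3  2  2  2  1  3  2  3  3  2  2  3  3  4
(- denotes ∞ / unreachable)

4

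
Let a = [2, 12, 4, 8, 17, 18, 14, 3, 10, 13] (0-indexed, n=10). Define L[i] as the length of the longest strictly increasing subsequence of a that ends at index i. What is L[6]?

4

   i    0    1    2    3    4    5    6    7    8    9
a[i]    2   12    4    8   17   18   14    3   10   13
L[i]    1    2    2    3    4    5    4    2    4    5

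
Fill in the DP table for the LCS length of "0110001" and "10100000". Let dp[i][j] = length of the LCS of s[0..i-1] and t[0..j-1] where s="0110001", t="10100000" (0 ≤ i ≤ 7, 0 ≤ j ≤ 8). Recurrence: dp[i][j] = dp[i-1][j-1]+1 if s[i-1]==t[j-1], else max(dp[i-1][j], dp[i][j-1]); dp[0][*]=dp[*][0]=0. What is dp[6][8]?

   ''  1  0  1  0  0  0  0  0
''  0  0  0  0  0  0  0  0  0
 0  0  0  1  1  1  1  1  1  1
 1  0  1  1  2  2  2  2  2  2
 1  0  1  1  2  2  2  2  2  2
 0  0  1  2  2  3  3  3  3  3
 0  0  1  2  2  3  4  4  4  4
 0  0  1  2  2  3  4  5  5  5
 1  0  1  2  3  3  4  5  5  5

5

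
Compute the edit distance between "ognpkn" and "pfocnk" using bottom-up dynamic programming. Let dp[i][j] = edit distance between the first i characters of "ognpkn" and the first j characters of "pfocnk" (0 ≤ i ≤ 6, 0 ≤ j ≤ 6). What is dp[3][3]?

   ''  p  f  o  c  n  k
''  0  1  2  3  4  5  6
 o  1  1  2  2  3  4  5
 g  2  2  2  3  3  4  5
 n  3  3  3  3  4  3  4
 p  4  3  4  4  4  4  4
 k  5  4  4  5  5  5  4
 n  6  5  5  5  6  5  5

3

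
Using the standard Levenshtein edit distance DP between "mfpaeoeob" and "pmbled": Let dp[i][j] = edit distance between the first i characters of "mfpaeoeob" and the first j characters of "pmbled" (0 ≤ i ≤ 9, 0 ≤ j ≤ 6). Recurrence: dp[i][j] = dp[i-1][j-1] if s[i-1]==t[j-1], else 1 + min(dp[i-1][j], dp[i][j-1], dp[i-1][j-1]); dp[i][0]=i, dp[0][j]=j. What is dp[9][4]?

8

   ''  p  m  b  l  e  d
''  0  1  2  3  4  5  6
 m  1  1  1  2  3  4  5
 f  2  2  2  2  3  4  5
 p  3  2  3  3  3  4  5
 a  4  3  3  4  4  4  5
 e  5  4  4  4  5  4  5
 o  6  5  5  5  5  5  5
 e  7  6  6  6  6  5  6
 o  8  7  7  7  7  6  6
 b  9  8  8  7  8  7  7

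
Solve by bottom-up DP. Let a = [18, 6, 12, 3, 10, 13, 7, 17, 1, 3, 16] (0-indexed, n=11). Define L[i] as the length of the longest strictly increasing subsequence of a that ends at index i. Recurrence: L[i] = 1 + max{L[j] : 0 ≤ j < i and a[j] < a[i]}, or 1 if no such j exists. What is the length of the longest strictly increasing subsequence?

   i    0    1    2    3    4    5    6    7    8    9   10
a[i]   18    6   12    3   10   13    7   17    1    3   16
L[i]    1    1    2    1    2    3    2    4    1    2    4

4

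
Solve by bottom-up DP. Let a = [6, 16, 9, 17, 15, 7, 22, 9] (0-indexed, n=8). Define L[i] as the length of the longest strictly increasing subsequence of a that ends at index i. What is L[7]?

3

   i    0    1    2    3    4    5    6    7
a[i]    6   16    9   17   15    7   22    9
L[i]    1    2    2    3    3    2    4    3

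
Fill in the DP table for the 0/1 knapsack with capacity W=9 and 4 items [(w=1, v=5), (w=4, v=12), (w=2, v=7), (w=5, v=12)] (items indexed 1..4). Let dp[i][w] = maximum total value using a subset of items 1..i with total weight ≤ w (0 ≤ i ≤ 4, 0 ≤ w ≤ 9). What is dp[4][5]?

i\w   0   1   2   3   4   5   6   7   8   9
  0   0   0   0   0   0   0   0   0   0   0
  1   0   5   5   5   5   5   5   5   5   5
  2   0   5   5   5  12  17  17  17  17  17
  3   0   5   7  12  12  17  19  24  24  24
  4   0   5   7  12  12  17  19  24  24  24

17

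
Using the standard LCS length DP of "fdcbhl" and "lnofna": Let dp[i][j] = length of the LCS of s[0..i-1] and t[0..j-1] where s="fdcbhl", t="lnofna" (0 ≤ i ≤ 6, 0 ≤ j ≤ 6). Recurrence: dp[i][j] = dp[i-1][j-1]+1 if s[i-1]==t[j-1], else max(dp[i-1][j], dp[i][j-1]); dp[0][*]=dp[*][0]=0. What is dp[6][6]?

   ''  l  n  o  f  n  a
''  0  0  0  0  0  0  0
 f  0  0  0  0  1  1  1
 d  0  0  0  0  1  1  1
 c  0  0  0  0  1  1  1
 b  0  0  0  0  1  1  1
 h  0  0  0  0  1  1  1
 l  0  1  1  1  1  1  1

1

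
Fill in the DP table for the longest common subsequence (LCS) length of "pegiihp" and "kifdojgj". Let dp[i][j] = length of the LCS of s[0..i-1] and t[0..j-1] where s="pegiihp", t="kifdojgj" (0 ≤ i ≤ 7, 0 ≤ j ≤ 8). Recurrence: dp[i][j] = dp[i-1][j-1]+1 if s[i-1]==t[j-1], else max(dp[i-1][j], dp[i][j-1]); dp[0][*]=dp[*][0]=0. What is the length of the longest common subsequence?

1

   ''  k  i  f  d  o  j  g  j
''  0  0  0  0  0  0  0  0  0
 p  0  0  0  0  0  0  0  0  0
 e  0  0  0  0  0  0  0  0  0
 g  0  0  0  0  0  0  0  1  1
 i  0  0  1  1  1  1  1  1  1
 i  0  0  1  1  1  1  1  1  1
 h  0  0  1  1  1  1  1  1  1
 p  0  0  1  1  1  1  1  1  1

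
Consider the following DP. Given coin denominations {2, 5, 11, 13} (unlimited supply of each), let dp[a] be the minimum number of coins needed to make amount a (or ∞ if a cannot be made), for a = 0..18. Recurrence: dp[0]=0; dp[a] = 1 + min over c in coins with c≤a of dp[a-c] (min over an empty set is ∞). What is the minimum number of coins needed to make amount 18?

 a  0  1  2  3  4  5  6  7  8  9 10 11 12 13 14 15 16 17 18
dp  0  -  1  -  2  1  3  2  4  3  2  1  3  1  4  2  2  3  2
(- denotes ∞ / unreachable)

2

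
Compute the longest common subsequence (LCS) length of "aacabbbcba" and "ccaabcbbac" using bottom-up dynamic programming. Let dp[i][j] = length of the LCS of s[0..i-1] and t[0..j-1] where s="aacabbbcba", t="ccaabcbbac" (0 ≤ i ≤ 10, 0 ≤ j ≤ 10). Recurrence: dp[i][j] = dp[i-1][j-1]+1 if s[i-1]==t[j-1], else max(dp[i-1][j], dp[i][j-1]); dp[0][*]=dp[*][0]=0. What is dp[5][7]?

4

   ''  c  c  a  a  b  c  b  b  a  c
''  0  0  0  0  0  0  0  0  0  0  0
 a  0  0  0  1  1  1  1  1  1  1  1
 a  0  0  0  1  2  2  2  2  2  2  2
 c  0  1  1  1  2  2  3  3  3  3  3
 a  0  1  1  2  2  2  3  3  3  4  4
 b  0  1  1  2  2  3  3  4  4  4  4
 b  0  1  1  2  2  3  3  4  5  5  5
 b  0  1  1  2  2  3  3  4  5  5  5
 c  0  1  2  2  2  3  4  4  5  5  6
 b  0  1  2  2  2  3  4  5  5  5  6
 a  0  1  2  3  3  3  4  5  5  6  6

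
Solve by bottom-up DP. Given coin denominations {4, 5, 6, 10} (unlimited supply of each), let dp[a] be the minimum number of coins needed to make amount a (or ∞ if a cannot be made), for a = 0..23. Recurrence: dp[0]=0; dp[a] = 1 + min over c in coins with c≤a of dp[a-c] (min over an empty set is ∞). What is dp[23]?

 a  0  1  2  3  4  5  6  7  8  9 10 11 12 13 14 15 16 17 18 19 20 21 22 23
dp  0  -  -  -  1  1  1  -  2  2  1  2  2  3  2  2  2  3  3  3  2  3  3  4
(- denotes ∞ / unreachable)

4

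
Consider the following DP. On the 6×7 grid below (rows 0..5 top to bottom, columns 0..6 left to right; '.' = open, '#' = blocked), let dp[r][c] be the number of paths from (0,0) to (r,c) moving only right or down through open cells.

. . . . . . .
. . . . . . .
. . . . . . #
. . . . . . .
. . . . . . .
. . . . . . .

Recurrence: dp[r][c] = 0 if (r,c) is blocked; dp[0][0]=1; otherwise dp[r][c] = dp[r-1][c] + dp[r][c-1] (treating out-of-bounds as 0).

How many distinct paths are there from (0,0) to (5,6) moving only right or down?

r\c   0   1   2   3   4   5   6
  0   1   1   1   1   1   1   1
  1   1   2   3   4   5   6   7
  2   1   3   6  10  15  21   0
  3   1   4  10  20  35  56  56
  4   1   5  15  35  70 126 182
  5   1   6  21  56 126 252 434

434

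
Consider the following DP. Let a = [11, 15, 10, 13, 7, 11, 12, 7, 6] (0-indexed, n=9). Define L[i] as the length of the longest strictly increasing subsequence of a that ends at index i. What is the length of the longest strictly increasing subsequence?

3

   i    0    1    2    3    4    5    6    7    8
a[i]   11   15   10   13    7   11   12    7    6
L[i]    1    2    1    2    1    2    3    1    1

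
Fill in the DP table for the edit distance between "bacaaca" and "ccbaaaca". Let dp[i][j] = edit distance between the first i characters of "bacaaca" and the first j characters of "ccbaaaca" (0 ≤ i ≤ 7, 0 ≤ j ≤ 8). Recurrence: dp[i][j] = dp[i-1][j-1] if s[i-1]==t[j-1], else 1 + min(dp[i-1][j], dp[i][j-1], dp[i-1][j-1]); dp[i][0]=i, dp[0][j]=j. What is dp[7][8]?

3

   ''  c  c  b  a  a  a  c  a
''  0  1  2  3  4  5  6  7  8
 b  1  1  2  2  3  4  5  6  7
 a  2  2  2  3  2  3  4  5  6
 c  3  2  2  3  3  3  4  4  5
 a  4  3  3  3  3  3  3  4  4
 a  5  4  4  4  3  3  3  4  4
 c  6  5  4  5  4  4  4  3  4
 a  7  6  5  5  5  4  4  4  3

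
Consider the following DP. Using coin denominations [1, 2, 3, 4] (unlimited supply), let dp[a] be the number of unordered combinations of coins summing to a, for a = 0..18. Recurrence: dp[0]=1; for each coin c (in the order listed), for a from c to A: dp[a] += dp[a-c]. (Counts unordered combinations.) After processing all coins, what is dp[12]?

34

after  coin     0     1     2     3     4     5     6     7     8     9    10    11    12    13    14    15    16    17    18
          1     1     1     1     1     1     1     1     1     1     1     1     1     1     1     1     1     1     1     1
          2     1     1     2     2     3     3     4     4     5     5     6     6     7     7     8     8     9     9    10
          3     1     1     2     3     4     5     7     8    10    12    14    16    19    21    24    27    30    33    37
          4     1     1     2     3     5     6     9    11    15    18    23    27    34    39    47    54    64    72    84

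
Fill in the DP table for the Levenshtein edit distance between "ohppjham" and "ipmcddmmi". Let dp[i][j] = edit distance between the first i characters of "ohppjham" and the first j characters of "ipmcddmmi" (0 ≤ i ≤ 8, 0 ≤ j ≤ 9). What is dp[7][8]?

8

   ''  i  p  m  c  d  d  m  m  i
''  0  1  2  3  4  5  6  7  8  9
 o  1  1  2  3  4  5  6  7  8  9
 h  2  2  2  3  4  5  6  7  8  9
 p  3  3  2  3  4  5  6  7  8  9
 p  4  4  3  3  4  5  6  7  8  9
 j  5  5  4  4  4  5  6  7  8  9
 h  6  6  5  5  5  5  6  7  8  9
 a  7  7  6  6  6  6  6  7  8  9
 m  8  8  7  6  7  7  7  6  7  8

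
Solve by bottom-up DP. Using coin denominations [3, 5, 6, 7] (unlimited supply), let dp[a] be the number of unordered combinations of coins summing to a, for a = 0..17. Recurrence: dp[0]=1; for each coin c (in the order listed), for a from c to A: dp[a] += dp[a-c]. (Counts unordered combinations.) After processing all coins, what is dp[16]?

after  coin     0     1     2     3     4     5     6     7     8     9    10    11    12    13    14    15    16    17
          3     1     0     0     1     0     0     1     0     0     1     0     0     1     0     0     1     0     0
          5     1     0     0     1     0     1     1     0     1     1     1     1     1     1     1     2     1     1
          6     1     0     0     1     0     1     2     0     1     2     1     2     3     1     2     4     2     3
          7     1     0     0     1     0     1     2     1     1     2     2     2     4     3     3     5     4     5

4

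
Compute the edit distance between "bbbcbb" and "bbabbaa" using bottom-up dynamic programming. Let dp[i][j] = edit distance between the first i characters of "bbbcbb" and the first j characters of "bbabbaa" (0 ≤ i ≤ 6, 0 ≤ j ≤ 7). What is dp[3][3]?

1

   ''  b  b  a  b  b  a  a
''  0  1  2  3  4  5  6  7
 b  1  0  1  2  3  4  5  6
 b  2  1  0  1  2  3  4  5
 b  3  2  1  1  1  2  3  4
 c  4  3  2  2  2  2  3  4
 b  5  4  3  3  2  2  3  4
 b  6  5  4  4  3  2  3  4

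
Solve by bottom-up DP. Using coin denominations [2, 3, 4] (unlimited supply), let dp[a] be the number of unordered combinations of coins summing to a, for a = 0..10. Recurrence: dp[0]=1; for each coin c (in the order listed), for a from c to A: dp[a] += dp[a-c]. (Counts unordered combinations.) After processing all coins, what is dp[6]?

3

after  coin     0     1     2     3     4     5     6     7     8     9    10
          2     1     0     1     0     1     0     1     0     1     0     1
          3     1     0     1     1     1     1     2     1     2     2     2
          4     1     0     1     1     2     1     3     2     4     3     5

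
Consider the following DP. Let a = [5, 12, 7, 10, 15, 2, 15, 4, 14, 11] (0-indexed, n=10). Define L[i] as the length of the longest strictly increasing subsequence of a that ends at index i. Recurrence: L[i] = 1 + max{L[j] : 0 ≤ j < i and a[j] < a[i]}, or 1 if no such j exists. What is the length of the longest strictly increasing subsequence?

   i    0    1    2    3    4    5    6    7    8    9
a[i]    5   12    7   10   15    2   15    4   14   11
L[i]    1    2    2    3    4    1    4    2    4    4

4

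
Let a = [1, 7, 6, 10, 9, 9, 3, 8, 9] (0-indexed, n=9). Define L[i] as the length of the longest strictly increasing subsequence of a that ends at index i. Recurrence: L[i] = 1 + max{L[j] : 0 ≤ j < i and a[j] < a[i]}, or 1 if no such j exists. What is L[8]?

   i    0    1    2    3    4    5    6    7    8
a[i]    1    7    6   10    9    9    3    8    9
L[i]    1    2    2    3    3    3    2    3    4

4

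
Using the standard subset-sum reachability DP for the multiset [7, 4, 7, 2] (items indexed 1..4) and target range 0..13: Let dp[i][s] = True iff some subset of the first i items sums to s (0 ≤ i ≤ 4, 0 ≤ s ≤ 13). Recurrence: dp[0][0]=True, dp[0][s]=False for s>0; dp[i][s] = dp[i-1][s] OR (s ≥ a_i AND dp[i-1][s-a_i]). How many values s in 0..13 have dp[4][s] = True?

i\s   0   1   2   3   4   5   6   7   8   9  10  11  12  13
  0   T   F   F   F   F   F   F   F   F   F   F   F   F   F
  1   T   F   F   F   F   F   F   T   F   F   F   F   F   F
  2   T   F   F   F   T   F   F   T   F   F   F   T   F   F
  3   T   F   F   F   T   F   F   T   F   F   F   T   F   F
  4   T   F   T   F   T   F   T   T   F   T   F   T   F   T

8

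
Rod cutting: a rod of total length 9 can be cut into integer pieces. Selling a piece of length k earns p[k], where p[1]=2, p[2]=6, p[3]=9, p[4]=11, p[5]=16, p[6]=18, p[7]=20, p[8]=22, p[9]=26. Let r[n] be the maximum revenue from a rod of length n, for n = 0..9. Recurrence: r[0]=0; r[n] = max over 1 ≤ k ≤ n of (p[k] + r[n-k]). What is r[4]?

   n    0    1    2    3    4    5    6    7    8    9
r[n]    0    2    6    9   12   16   18   22   25   28

12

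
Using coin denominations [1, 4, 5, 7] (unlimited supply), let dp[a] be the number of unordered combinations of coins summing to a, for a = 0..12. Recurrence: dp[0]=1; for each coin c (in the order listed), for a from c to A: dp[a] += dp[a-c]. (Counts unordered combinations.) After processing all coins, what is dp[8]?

after  coin     0     1     2     3     4     5     6     7     8     9    10    11    12
          1     1     1     1     1     1     1     1     1     1     1     1     1     1
          4     1     1     1     1     2     2     2     2     3     3     3     3     4
          5     1     1     1     1     2     3     3     3     4     5     6     6     7
          7     1     1     1     1     2     3     3     4     5     6     7     8    10

5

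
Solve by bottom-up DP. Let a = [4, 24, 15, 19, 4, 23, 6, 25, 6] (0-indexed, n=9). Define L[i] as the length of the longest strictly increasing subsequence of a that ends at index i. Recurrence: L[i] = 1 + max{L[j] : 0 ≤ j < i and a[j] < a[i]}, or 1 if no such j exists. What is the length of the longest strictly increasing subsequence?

   i    0    1    2    3    4    5    6    7    8
a[i]    4   24   15   19    4   23    6   25    6
L[i]    1    2    2    3    1    4    2    5    2

5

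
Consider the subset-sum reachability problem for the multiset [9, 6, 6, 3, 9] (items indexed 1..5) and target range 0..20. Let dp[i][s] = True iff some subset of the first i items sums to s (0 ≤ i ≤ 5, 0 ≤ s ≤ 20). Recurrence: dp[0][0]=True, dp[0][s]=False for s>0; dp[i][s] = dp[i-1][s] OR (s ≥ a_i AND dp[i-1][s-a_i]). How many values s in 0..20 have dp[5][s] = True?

7

i\s   0   1   2   3   4   5   6   7   8   9  10  11  12  13  14  15  16  17  18  19  20
  0   T   F   F   F   F   F   F   F   F   F   F   F   F   F   F   F   F   F   F   F   F
  1   T   F   F   F   F   F   F   F   F   T   F   F   F   F   F   F   F   F   F   F   F
  2   T   F   F   F   F   F   T   F   F   T   F   F   F   F   F   T   F   F   F   F   F
  3   T   F   F   F   F   F   T   F   F   T   F   F   T   F   F   T   F   F   F   F   F
  4   T   F   F   T   F   F   T   F   F   T   F   F   T   F   F   T   F   F   T   F   F
  5   T   F   F   T   F   F   T   F   F   T   F   F   T   F   F   T   F   F   T   F   F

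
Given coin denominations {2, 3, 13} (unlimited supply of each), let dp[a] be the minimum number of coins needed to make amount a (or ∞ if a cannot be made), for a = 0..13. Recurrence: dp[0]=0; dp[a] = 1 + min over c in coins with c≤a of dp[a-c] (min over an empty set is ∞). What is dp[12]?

4

 a  0  1  2  3  4  5  6  7  8  9 10 11 12 13
dp  0  -  1  1  2  2  2  3  3  3  4  4  4  1
(- denotes ∞ / unreachable)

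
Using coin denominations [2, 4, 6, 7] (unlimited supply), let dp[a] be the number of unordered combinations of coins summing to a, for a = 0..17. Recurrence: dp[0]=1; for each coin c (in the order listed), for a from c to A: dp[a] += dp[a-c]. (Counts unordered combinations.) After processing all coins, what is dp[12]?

after  coin     0     1     2     3     4     5     6     7     8     9    10    11    12    13    14    15    16    17
          2     1     0     1     0     1     0     1     0     1     0     1     0     1     0     1     0     1     0
          4     1     0     1     0     2     0     2     0     3     0     3     0     4     0     4     0     5     0
          6     1     0     1     0     2     0     3     0     4     0     5     0     7     0     8     0    10     0
          7     1     0     1     0     2     0     3     1     4     1     5     2     7     3     9     4    11     5

7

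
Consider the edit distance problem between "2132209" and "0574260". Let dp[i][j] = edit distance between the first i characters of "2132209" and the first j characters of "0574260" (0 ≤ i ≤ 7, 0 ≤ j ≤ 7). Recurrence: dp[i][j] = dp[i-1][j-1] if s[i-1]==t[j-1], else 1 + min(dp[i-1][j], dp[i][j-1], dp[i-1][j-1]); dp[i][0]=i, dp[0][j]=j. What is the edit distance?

   ''  0  5  7  4  2  6  0
''  0  1  2  3  4  5  6  7
 2  1  1  2  3  4  4  5  6
 1  2  2  2  3  4  5  5  6
 3  3  3  3  3  4  5  6  6
 2  4  4  4  4  4  4  5  6
 2  5  5  5  5  5  4  5  6
 0  6  5  6  6  6  5  5  5
 9  7  6  6  7  7  6  6  6

6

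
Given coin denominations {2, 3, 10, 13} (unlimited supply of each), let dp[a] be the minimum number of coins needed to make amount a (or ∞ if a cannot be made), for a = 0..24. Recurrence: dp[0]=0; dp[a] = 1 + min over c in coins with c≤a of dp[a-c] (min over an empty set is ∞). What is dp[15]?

2

 a  0  1  2  3  4  5  6  7  8  9 10 11 12 13 14 15 16 17 18 19 20 21 22 23 24
dp  0  -  1  1  2  2  2  3  3  3  1  4  2  1  3  2  2  3  3  3  2  4  3  2  4
(- denotes ∞ / unreachable)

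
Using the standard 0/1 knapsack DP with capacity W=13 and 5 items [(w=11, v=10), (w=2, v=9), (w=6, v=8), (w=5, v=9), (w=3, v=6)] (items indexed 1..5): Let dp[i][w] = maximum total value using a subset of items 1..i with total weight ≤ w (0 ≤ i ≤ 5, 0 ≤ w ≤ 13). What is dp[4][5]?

i\w   0   1   2   3   4   5   6   7   8   9  10  11  12  13
  0   0   0   0   0   0   0   0   0   0   0   0   0   0   0
  1   0   0   0   0   0   0   0   0   0   0   0  10  10  10
  2   0   0   9   9   9   9   9   9   9   9   9  10  10  19
  3   0   0   9   9   9   9   9   9  17  17  17  17  17  19
  4   0   0   9   9   9   9   9  18  18  18  18  18  18  26
  5   0   0   9   9   9  15  15  18  18  18  24  24  24  26

9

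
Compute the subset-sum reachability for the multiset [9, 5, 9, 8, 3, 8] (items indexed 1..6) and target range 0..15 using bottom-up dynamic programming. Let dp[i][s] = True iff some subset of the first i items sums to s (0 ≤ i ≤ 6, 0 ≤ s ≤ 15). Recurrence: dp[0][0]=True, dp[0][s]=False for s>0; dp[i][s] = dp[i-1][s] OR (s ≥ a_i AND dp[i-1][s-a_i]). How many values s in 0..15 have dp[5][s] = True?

9

i\s   0   1   2   3   4   5   6   7   8   9  10  11  12  13  14  15
  0   T   F   F   F   F   F   F   F   F   F   F   F   F   F   F   F
  1   T   F   F   F   F   F   F   F   F   T   F   F   F   F   F   F
  2   T   F   F   F   F   T   F   F   F   T   F   F   F   F   T   F
  3   T   F   F   F   F   T   F   F   F   T   F   F   F   F   T   F
  4   T   F   F   F   F   T   F   F   T   T   F   F   F   T   T   F
  5   T   F   F   T   F   T   F   F   T   T   F   T   T   T   T   F
  6   T   F   F   T   F   T   F   F   T   T   F   T   T   T   T   F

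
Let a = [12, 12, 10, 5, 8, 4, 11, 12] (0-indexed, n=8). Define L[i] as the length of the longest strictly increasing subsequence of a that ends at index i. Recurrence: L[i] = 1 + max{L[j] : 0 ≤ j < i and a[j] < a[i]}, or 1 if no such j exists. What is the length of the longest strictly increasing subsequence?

   i    0    1    2    3    4    5    6    7
a[i]   12   12   10    5    8    4   11   12
L[i]    1    1    1    1    2    1    3    4

4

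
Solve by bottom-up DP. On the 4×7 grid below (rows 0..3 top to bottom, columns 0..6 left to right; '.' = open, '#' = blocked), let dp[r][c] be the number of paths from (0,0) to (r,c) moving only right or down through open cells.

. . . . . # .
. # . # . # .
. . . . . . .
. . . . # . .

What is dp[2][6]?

r\c   0   1   2   3   4   5   6
  0   1   1   1   1   1   0   0
  1   1   0   1   0   1   0   0
  2   1   1   2   2   3   3   3
  3   1   2   4   6   0   3   6

3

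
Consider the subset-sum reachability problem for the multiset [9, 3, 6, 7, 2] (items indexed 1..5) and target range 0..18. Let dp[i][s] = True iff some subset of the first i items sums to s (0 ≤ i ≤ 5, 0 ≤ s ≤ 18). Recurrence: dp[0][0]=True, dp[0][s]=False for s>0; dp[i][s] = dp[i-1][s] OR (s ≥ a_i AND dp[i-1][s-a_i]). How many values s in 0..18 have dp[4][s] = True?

11

i\s   0   1   2   3   4   5   6   7   8   9  10  11  12  13  14  15  16  17  18
  0   T   F   F   F   F   F   F   F   F   F   F   F   F   F   F   F   F   F   F
  1   T   F   F   F   F   F   F   F   F   T   F   F   F   F   F   F   F   F   F
  2   T   F   F   T   F   F   F   F   F   T   F   F   T   F   F   F   F   F   F
  3   T   F   F   T   F   F   T   F   F   T   F   F   T   F   F   T   F   F   T
  4   T   F   F   T   F   F   T   T   F   T   T   F   T   T   F   T   T   F   T
  5   T   F   T   T   F   T   T   T   T   T   T   T   T   T   T   T   T   T   T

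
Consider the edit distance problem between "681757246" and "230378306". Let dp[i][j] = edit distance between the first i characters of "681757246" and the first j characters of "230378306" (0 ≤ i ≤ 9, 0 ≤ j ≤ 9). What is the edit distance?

8

   ''  2  3  0  3  7  8  3  0  6
''  0  1  2  3  4  5  6  7  8  9
 6  1  1  2  3  4  5  6  7  8  8
 8  2  2  2  3  4  5  5  6  7  8
 1  3  3  3  3  4  5  6  6  7  8
 7  4  4  4  4  4  4  5  6  7  8
 5  5  5  5  5  5  5  5  6  7  8
 7  6  6  6  6  6  5  6  6  7  8
 2  7  6  7  7  7  6  6  7  7  8
 4  8  7  7  8  8  7  7  7  8  8
 6  9  8  8  8  9  8  8  8  8  8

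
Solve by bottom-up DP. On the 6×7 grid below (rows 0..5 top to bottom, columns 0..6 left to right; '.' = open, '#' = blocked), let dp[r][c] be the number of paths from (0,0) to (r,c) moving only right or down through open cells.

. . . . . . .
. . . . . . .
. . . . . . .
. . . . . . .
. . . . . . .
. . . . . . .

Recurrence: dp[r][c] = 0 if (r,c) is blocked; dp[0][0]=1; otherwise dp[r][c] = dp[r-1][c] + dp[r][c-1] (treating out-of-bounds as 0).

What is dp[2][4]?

15

r\c   0   1   2   3   4   5   6
  0   1   1   1   1   1   1   1
  1   1   2   3   4   5   6   7
  2   1   3   6  10  15  21  28
  3   1   4  10  20  35  56  84
  4   1   5  15  35  70 126 210
  5   1   6  21  56 126 252 462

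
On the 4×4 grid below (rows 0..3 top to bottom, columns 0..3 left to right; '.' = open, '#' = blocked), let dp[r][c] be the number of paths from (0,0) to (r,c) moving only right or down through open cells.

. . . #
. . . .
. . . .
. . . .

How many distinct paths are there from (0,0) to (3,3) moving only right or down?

19

r\c   0   1   2   3
  0   1   1   1   0
  1   1   2   3   3
  2   1   3   6   9
  3   1   4  10  19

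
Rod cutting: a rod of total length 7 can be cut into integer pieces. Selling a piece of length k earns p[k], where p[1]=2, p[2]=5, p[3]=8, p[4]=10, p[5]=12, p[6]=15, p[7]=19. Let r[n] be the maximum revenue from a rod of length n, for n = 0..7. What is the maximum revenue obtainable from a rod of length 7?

   n    0    1    2    3    4    5    6    7
r[n]    0    2    5    8   10   13   16   19

19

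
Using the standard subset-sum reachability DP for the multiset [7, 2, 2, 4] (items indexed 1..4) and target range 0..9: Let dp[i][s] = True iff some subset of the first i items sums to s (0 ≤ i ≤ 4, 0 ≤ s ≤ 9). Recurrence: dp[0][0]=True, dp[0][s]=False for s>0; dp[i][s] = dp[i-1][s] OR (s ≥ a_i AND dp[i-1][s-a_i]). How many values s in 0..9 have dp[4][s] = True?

i\s   0   1   2   3   4   5   6   7   8   9
  0   T   F   F   F   F   F   F   F   F   F
  1   T   F   F   F   F   F   F   T   F   F
  2   T   F   T   F   F   F   F   T   F   T
  3   T   F   T   F   T   F   F   T   F   T
  4   T   F   T   F   T   F   T   T   T   T

7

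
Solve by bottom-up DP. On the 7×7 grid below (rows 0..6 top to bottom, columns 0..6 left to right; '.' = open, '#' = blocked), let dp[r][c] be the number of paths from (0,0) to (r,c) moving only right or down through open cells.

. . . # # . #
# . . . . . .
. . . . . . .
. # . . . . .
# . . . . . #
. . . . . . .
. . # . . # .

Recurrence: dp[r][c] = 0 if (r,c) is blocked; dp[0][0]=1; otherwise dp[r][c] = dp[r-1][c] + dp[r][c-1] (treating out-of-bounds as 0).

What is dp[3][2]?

r\c   0   1   2   3   4   5   6
  0   1   1   1   0   0   0   0
  1   0   1   2   2   2   2   2
  2   0   1   3   5   7   9  11
  3   0   0   3   8  15  24  35
  4   0   0   3  11  26  50   0
  5   0   0   3  14  40  90  90
  6   0   0   0  14  54   0  90

3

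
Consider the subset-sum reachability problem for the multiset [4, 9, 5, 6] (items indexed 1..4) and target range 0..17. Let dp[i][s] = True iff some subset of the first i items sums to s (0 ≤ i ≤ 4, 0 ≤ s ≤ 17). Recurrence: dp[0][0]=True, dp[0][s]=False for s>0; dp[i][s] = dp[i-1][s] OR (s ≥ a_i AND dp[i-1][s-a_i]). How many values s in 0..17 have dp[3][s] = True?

i\s   0   1   2   3   4   5   6   7   8   9  10  11  12  13  14  15  16  17
  0   T   F   F   F   F   F   F   F   F   F   F   F   F   F   F   F   F   F
  1   T   F   F   F   T   F   F   F   F   F   F   F   F   F   F   F   F   F
  2   T   F   F   F   T   F   F   F   F   T   F   F   F   T   F   F   F   F
  3   T   F   F   F   T   T   F   F   F   T   F   F   F   T   T   F   F   F
  4   T   F   F   F   T   T   T   F   F   T   T   T   F   T   T   T   F   F

6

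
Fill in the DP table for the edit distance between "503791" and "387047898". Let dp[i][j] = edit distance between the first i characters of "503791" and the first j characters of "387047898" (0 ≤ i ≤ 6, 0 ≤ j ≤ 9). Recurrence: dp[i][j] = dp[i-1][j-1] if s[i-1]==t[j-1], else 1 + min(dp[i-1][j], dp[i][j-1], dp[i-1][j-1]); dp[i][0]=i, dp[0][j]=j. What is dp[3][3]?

3

   ''  3  8  7  0  4  7  8  9  8
''  0  1  2  3  4  5  6  7  8  9
 5  1  1  2  3  4  5  6  7  8  9
 0  2  2  2  3  3  4  5  6  7  8
 3  3  2  3  3  4  4  5  6  7  8
 7  4  3  3  3  4  5  4  5  6  7
 9  5  4  4  4  4  5  5  5  5  6
 1  6  5  5  5  5  5  6  6  6  6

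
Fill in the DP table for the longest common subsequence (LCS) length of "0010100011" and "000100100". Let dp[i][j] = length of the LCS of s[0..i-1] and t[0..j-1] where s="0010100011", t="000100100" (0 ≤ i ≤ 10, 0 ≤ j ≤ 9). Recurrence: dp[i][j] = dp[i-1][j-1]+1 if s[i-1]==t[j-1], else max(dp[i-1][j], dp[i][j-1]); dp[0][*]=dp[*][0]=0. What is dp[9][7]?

   ''  0  0  0  1  0  0  1  0  0
''  0  0  0  0  0  0  0  0  0  0
 0  0  1  1  1  1  1  1  1  1  1
 0  0  1  2  2  2  2  2  2  2  2
 1  0  1  2  2  3  3  3  3  3  3
 0  0  1  2  3  3  4  4  4  4  4
 1  0  1  2  3  4  4  4  5  5  5
 0  0  1  2  3  4  5  5  5  6  6
 0  0  1  2  3  4  5  6  6  6  7
 0  0  1  2  3  4  5  6  6  7  7
 1  0  1  2  3  4  5  6  7  7  7
 1  0  1  2  3  4  5  6  7  7  7

7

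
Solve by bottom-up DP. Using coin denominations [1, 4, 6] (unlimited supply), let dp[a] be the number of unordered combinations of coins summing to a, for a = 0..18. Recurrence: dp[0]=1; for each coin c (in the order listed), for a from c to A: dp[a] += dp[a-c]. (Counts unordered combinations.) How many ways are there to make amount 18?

12

after  coin     0     1     2     3     4     5     6     7     8     9    10    11    12    13    14    15    16    17    18
          1     1     1     1     1     1     1     1     1     1     1     1     1     1     1     1     1     1     1     1
          4     1     1     1     1     2     2     2     2     3     3     3     3     4     4     4     4     5     5     5
          6     1     1     1     1     2     2     3     3     4     4     5     5     7     7     8     8    10    10    12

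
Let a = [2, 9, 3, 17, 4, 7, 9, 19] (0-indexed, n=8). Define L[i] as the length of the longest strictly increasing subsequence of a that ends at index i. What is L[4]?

3

   i    0    1    2    3    4    5    6    7
a[i]    2    9    3   17    4    7    9   19
L[i]    1    2    2    3    3    4    5    6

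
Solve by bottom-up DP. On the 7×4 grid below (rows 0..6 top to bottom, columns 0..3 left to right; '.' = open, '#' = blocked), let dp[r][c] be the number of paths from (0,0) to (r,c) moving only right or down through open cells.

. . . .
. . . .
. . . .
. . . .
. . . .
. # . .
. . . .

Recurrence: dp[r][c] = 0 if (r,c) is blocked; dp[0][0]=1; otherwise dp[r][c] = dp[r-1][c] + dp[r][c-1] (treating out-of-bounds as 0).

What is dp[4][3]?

r\c   0   1   2   3
  0   1   1   1   1
  1   1   2   3   4
  2   1   3   6  10
  3   1   4  10  20
  4   1   5  15  35
  5   1   0  15  50
  6   1   1  16  66

35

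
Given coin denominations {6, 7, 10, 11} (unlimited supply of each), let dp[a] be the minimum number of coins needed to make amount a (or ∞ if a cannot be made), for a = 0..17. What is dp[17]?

2

 a  0  1  2  3  4  5  6  7  8  9 10 11 12 13 14 15 16 17
dp  0  -  -  -  -  -  1  1  -  -  1  1  2  2  2  -  2  2
(- denotes ∞ / unreachable)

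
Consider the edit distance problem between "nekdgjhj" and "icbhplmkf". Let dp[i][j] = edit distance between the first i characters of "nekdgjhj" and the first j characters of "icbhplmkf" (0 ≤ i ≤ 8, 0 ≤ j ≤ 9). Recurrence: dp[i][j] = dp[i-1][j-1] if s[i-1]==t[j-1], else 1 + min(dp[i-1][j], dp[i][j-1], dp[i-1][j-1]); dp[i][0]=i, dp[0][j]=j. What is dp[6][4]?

6

   ''  i  c  b  h  p  l  m  k  f
''  0  1  2  3  4  5  6  7  8  9
 n  1  1  2  3  4  5  6  7  8  9
 e  2  2  2  3  4  5  6  7  8  9
 k  3  3  3  3  4  5  6  7  7  8
 d  4  4  4  4  4  5  6  7  8  8
 g  5  5  5  5  5  5  6  7  8  9
 j  6  6  6  6  6  6  6  7  8  9
 h  7  7  7  7  6  7  7  7  8  9
 j  8  8  8  8  7  7  8  8  8  9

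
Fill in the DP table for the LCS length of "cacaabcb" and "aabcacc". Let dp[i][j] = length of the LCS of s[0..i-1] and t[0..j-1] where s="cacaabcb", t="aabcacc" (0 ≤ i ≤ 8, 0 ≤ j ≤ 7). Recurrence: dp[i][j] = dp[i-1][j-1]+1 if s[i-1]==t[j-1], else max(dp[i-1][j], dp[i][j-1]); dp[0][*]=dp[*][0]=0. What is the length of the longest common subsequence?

4

   ''  a  a  b  c  a  c  c
''  0  0  0  0  0  0  0  0
 c  0  0  0  0  1  1  1  1
 a  0  1  1  1  1  2  2  2
 c  0  1  1  1  2  2  3  3
 a  0  1  2  2  2  3  3  3
 a  0  1  2  2  2  3  3  3
 b  0  1  2  3  3  3  3  3
 c  0  1  2  3  4  4  4  4
 b  0  1  2  3  4  4  4  4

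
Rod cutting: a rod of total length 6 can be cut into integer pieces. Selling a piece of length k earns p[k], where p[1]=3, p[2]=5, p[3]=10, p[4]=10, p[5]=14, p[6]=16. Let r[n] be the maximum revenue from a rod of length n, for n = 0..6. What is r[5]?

   n    0    1    2    3    4    5    6
r[n]    0    3    6   10   13   16   20

16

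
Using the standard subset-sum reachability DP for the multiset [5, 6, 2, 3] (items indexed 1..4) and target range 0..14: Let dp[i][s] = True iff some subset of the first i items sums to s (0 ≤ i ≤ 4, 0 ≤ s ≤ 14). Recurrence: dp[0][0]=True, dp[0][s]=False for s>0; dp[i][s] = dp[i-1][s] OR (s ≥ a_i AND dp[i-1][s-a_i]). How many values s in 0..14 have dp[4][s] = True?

i\s   0   1   2   3   4   5   6   7   8   9  10  11  12  13  14
  0   T   F   F   F   F   F   F   F   F   F   F   F   F   F   F
  1   T   F   F   F   F   T   F   F   F   F   F   F   F   F   F
  2   T   F   F   F   F   T   T   F   F   F   F   T   F   F   F
  3   T   F   T   F   F   T   T   T   T   F   F   T   F   T   F
  4   T   F   T   T   F   T   T   T   T   T   T   T   F   T   T

12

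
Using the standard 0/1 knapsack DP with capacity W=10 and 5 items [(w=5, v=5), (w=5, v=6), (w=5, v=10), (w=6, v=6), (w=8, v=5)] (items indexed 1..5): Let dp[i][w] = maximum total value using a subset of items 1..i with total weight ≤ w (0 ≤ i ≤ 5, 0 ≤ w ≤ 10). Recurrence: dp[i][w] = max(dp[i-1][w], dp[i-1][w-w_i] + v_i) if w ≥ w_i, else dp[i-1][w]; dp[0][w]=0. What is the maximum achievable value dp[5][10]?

i\w   0   1   2   3   4   5   6   7   8   9  10
  0   0   0   0   0   0   0   0   0   0   0   0
  1   0   0   0   0   0   5   5   5   5   5   5
  2   0   0   0   0   0   6   6   6   6   6  11
  3   0   0   0   0   0  10  10  10  10  10  16
  4   0   0   0   0   0  10  10  10  10  10  16
  5   0   0   0   0   0  10  10  10  10  10  16

16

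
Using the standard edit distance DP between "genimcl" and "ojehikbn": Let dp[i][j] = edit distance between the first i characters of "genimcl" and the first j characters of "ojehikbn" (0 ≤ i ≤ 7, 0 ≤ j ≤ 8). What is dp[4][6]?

   ''  o  j  e  h  i  k  b  n
''  0  1  2  3  4  5  6  7  8
 g  1  1  2  3  4  5  6  7  8
 e  2  2  2  2  3  4  5  6  7
 n  3  3  3  3  3  4  5  6  6
 i  4  4  4  4  4  3  4  5  6
 m  5  5  5  5  5  4  4  5  6
 c  6  6  6  6  6  5  5  5  6
 l  7  7  7  7  7  6  6  6  6

4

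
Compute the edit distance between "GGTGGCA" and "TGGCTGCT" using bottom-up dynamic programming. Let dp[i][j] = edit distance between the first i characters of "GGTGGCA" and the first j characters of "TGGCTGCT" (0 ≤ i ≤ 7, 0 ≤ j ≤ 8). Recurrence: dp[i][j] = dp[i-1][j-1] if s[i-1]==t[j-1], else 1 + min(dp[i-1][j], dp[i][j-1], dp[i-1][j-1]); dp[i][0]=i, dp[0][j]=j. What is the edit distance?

   ''  T  G  G  C  T  G  C  T
''  0  1  2  3  4  5  6  7  8
 G  1  1  1  2  3  4  5  6  7
 G  2  2  1  1  2  3  4  5  6
 T  3  2  2  2  2  2  3  4  5
 G  4  3  2  2  3  3  2  3  4
 G  5  4  3  2  3  4  3  3  4
 C  6  5  4  3  2  3  4  3  4
 A  7  6  5  4  3  3  4  4  4

4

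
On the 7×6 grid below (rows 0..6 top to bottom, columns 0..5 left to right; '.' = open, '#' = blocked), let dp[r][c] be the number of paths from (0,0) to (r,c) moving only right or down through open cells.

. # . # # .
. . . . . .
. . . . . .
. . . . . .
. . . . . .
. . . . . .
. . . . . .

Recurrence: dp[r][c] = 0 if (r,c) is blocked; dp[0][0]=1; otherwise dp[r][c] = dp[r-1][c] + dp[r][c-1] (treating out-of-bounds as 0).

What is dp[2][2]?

r\c   0   1   2   3   4   5
  0   1   0   0   0   0   0
  1   1   1   1   1   1   1
  2   1   2   3   4   5   6
  3   1   3   6  10  15  21
  4   1   4  10  20  35  56
  5   1   5  15  35  70 126
  6   1   6  21  56 126 252

3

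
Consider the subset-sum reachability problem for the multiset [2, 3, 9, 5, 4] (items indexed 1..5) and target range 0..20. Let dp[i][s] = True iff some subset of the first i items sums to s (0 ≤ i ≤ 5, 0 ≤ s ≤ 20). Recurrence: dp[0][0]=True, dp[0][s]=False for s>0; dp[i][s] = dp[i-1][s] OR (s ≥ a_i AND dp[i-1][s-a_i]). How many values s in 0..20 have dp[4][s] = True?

14

i\s   0   1   2   3   4   5   6   7   8   9  10  11  12  13  14  15  16  17  18  19  20
  0   T   F   F   F   F   F   F   F   F   F   F   F   F   F   F   F   F   F   F   F   F
  1   T   F   T   F   F   F   F   F   F   F   F   F   F   F   F   F   F   F   F   F   F
  2   T   F   T   T   F   T   F   F   F   F   F   F   F   F   F   F   F   F   F   F   F
  3   T   F   T   T   F   T   F   F   F   T   F   T   T   F   T   F   F   F   F   F   F
  4   T   F   T   T   F   T   F   T   T   T   T   T   T   F   T   F   T   T   F   T   F
  5   T   F   T   T   T   T   T   T   T   T   T   T   T   T   T   T   T   T   T   T   T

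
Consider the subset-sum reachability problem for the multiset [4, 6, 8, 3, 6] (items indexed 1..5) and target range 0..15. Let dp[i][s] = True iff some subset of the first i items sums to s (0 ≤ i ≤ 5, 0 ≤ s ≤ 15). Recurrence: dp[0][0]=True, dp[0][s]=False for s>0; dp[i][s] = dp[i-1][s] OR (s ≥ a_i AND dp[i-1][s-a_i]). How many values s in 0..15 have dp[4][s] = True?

13

i\s   0   1   2   3   4   5   6   7   8   9  10  11  12  13  14  15
  0   T   F   F   F   F   F   F   F   F   F   F   F   F   F   F   F
  1   T   F   F   F   T   F   F   F   F   F   F   F   F   F   F   F
  2   T   F   F   F   T   F   T   F   F   F   T   F   F   F   F   F
  3   T   F   F   F   T   F   T   F   T   F   T   F   T   F   T   F
  4   T   F   F   T   T   F   T   T   T   T   T   T   T   T   T   T
  5   T   F   F   T   T   F   T   T   T   T   T   T   T   T   T   T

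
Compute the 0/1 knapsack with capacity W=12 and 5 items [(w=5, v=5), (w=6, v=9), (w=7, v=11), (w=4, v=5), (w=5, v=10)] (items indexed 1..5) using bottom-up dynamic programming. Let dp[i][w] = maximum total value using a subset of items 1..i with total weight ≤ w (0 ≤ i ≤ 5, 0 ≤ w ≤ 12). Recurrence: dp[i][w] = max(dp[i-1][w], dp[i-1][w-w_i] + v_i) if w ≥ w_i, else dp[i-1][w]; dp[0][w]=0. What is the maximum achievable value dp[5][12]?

i\w   0   1   2   3   4   5   6   7   8   9  10  11  12
  0   0   0   0   0   0   0   0   0   0   0   0   0   0
  1   0   0   0   0   0   5   5   5   5   5   5   5   5
  2   0   0   0   0   0   5   9   9   9   9   9  14  14
  3   0   0   0   0   0   5   9  11  11  11  11  14  16
  4   0   0   0   0   5   5   9  11  11  11  14  16  16
  5   0   0   0   0   5  10  10  11  11  15  15  19  21

21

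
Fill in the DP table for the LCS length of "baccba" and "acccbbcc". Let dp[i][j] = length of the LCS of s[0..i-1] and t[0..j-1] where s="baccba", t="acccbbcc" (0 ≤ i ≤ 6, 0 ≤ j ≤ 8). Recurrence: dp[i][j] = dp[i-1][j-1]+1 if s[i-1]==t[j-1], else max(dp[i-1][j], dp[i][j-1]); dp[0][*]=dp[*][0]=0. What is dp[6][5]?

   ''  a  c  c  c  b  b  c  c
''  0  0  0  0  0  0  0  0  0
 b  0  0  0  0  0  1  1  1  1
 a  0  1  1  1  1  1  1  1  1
 c  0  1  2  2  2  2  2  2  2
 c  0  1  2  3  3  3  3  3  3
 b  0  1  2  3  3  4  4  4  4
 a  0  1  2  3  3  4  4  4  4

4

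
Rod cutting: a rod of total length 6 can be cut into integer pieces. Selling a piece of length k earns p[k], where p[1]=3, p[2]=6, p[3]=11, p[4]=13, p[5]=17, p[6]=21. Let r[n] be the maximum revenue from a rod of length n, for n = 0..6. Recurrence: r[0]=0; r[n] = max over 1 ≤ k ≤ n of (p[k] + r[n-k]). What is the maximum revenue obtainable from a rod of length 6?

   n    0    1    2    3    4    5    6
r[n]    0    3    6   11   14   17   22

22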